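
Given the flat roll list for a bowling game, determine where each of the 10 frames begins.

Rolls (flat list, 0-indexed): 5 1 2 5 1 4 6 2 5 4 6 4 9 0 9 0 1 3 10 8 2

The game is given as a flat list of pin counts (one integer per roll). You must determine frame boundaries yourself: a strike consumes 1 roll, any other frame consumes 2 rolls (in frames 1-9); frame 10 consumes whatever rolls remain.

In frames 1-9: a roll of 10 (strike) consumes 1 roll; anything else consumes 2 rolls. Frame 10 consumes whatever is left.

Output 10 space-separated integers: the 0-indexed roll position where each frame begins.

Frame 1 starts at roll index 0: rolls=5,1 (sum=6), consumes 2 rolls
Frame 2 starts at roll index 2: rolls=2,5 (sum=7), consumes 2 rolls
Frame 3 starts at roll index 4: rolls=1,4 (sum=5), consumes 2 rolls
Frame 4 starts at roll index 6: rolls=6,2 (sum=8), consumes 2 rolls
Frame 5 starts at roll index 8: rolls=5,4 (sum=9), consumes 2 rolls
Frame 6 starts at roll index 10: rolls=6,4 (sum=10), consumes 2 rolls
Frame 7 starts at roll index 12: rolls=9,0 (sum=9), consumes 2 rolls
Frame 8 starts at roll index 14: rolls=9,0 (sum=9), consumes 2 rolls
Frame 9 starts at roll index 16: rolls=1,3 (sum=4), consumes 2 rolls
Frame 10 starts at roll index 18: 3 remaining rolls

Answer: 0 2 4 6 8 10 12 14 16 18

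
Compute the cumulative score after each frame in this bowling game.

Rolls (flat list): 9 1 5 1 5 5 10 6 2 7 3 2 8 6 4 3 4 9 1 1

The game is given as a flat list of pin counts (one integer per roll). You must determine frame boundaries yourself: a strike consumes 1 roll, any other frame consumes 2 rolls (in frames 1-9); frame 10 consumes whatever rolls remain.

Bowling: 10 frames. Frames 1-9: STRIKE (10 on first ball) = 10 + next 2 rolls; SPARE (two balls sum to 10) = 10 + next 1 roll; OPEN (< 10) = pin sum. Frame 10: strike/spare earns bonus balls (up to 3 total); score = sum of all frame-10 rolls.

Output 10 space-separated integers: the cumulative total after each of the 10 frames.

Answer: 15 21 41 59 67 79 95 108 115 126

Derivation:
Frame 1: SPARE (9+1=10). 10 + next roll (5) = 15. Cumulative: 15
Frame 2: OPEN (5+1=6). Cumulative: 21
Frame 3: SPARE (5+5=10). 10 + next roll (10) = 20. Cumulative: 41
Frame 4: STRIKE. 10 + next two rolls (6+2) = 18. Cumulative: 59
Frame 5: OPEN (6+2=8). Cumulative: 67
Frame 6: SPARE (7+3=10). 10 + next roll (2) = 12. Cumulative: 79
Frame 7: SPARE (2+8=10). 10 + next roll (6) = 16. Cumulative: 95
Frame 8: SPARE (6+4=10). 10 + next roll (3) = 13. Cumulative: 108
Frame 9: OPEN (3+4=7). Cumulative: 115
Frame 10: SPARE. Sum of all frame-10 rolls (9+1+1) = 11. Cumulative: 126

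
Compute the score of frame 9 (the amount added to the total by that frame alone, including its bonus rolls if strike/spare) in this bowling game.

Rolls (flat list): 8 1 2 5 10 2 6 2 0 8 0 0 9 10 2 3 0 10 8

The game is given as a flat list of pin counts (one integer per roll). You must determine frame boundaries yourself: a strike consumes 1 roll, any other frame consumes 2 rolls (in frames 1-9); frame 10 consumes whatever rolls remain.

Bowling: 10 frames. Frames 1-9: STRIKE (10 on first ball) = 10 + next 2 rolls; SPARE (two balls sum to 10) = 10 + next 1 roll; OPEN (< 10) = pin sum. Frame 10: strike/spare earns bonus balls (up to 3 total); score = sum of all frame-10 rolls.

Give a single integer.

Answer: 5

Derivation:
Frame 1: OPEN (8+1=9). Cumulative: 9
Frame 2: OPEN (2+5=7). Cumulative: 16
Frame 3: STRIKE. 10 + next two rolls (2+6) = 18. Cumulative: 34
Frame 4: OPEN (2+6=8). Cumulative: 42
Frame 5: OPEN (2+0=2). Cumulative: 44
Frame 6: OPEN (8+0=8). Cumulative: 52
Frame 7: OPEN (0+9=9). Cumulative: 61
Frame 8: STRIKE. 10 + next two rolls (2+3) = 15. Cumulative: 76
Frame 9: OPEN (2+3=5). Cumulative: 81
Frame 10: SPARE. Sum of all frame-10 rolls (0+10+8) = 18. Cumulative: 99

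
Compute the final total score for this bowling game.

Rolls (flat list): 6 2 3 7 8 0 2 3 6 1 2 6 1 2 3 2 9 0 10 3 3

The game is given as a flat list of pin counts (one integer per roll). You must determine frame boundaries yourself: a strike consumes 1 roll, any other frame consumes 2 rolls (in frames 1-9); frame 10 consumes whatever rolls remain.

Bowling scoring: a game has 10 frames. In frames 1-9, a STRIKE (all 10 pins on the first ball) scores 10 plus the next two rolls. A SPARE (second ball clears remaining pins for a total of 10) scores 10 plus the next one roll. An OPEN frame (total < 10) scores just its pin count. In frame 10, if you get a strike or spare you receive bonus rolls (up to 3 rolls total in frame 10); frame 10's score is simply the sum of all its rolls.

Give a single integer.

Answer: 87

Derivation:
Frame 1: OPEN (6+2=8). Cumulative: 8
Frame 2: SPARE (3+7=10). 10 + next roll (8) = 18. Cumulative: 26
Frame 3: OPEN (8+0=8). Cumulative: 34
Frame 4: OPEN (2+3=5). Cumulative: 39
Frame 5: OPEN (6+1=7). Cumulative: 46
Frame 6: OPEN (2+6=8). Cumulative: 54
Frame 7: OPEN (1+2=3). Cumulative: 57
Frame 8: OPEN (3+2=5). Cumulative: 62
Frame 9: OPEN (9+0=9). Cumulative: 71
Frame 10: STRIKE. Sum of all frame-10 rolls (10+3+3) = 16. Cumulative: 87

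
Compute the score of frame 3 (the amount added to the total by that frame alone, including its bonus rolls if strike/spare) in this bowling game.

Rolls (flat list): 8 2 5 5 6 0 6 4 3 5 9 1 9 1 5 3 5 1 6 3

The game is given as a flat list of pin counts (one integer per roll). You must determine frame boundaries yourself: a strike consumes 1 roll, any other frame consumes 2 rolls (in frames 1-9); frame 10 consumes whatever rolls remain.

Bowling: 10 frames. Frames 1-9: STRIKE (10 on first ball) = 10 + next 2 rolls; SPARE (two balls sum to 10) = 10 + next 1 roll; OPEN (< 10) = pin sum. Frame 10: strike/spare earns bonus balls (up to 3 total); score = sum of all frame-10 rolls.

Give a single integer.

Answer: 6

Derivation:
Frame 1: SPARE (8+2=10). 10 + next roll (5) = 15. Cumulative: 15
Frame 2: SPARE (5+5=10). 10 + next roll (6) = 16. Cumulative: 31
Frame 3: OPEN (6+0=6). Cumulative: 37
Frame 4: SPARE (6+4=10). 10 + next roll (3) = 13. Cumulative: 50
Frame 5: OPEN (3+5=8). Cumulative: 58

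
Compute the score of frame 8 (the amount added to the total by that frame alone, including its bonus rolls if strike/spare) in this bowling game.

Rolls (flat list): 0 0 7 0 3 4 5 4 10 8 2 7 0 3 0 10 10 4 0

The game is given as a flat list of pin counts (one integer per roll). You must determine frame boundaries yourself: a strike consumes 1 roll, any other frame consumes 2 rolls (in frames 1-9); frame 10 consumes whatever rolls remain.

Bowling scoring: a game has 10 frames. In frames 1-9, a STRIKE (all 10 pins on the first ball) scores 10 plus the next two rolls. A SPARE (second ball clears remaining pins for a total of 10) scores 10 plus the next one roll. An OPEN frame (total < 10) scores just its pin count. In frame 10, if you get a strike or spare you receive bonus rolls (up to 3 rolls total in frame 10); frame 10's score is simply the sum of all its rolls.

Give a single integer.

Frame 1: OPEN (0+0=0). Cumulative: 0
Frame 2: OPEN (7+0=7). Cumulative: 7
Frame 3: OPEN (3+4=7). Cumulative: 14
Frame 4: OPEN (5+4=9). Cumulative: 23
Frame 5: STRIKE. 10 + next two rolls (8+2) = 20. Cumulative: 43
Frame 6: SPARE (8+2=10). 10 + next roll (7) = 17. Cumulative: 60
Frame 7: OPEN (7+0=7). Cumulative: 67
Frame 8: OPEN (3+0=3). Cumulative: 70
Frame 9: STRIKE. 10 + next two rolls (10+4) = 24. Cumulative: 94
Frame 10: STRIKE. Sum of all frame-10 rolls (10+4+0) = 14. Cumulative: 108

Answer: 3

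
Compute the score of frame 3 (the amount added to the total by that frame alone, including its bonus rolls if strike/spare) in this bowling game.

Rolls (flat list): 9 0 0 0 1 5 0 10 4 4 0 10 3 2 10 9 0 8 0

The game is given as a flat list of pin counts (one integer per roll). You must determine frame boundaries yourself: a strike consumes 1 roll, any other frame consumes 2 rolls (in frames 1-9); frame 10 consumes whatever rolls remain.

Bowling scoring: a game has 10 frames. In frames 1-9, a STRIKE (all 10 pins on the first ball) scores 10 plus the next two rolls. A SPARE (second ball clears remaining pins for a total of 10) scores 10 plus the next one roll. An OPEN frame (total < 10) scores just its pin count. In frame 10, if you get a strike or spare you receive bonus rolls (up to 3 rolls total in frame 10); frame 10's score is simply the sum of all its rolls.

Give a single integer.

Answer: 6

Derivation:
Frame 1: OPEN (9+0=9). Cumulative: 9
Frame 2: OPEN (0+0=0). Cumulative: 9
Frame 3: OPEN (1+5=6). Cumulative: 15
Frame 4: SPARE (0+10=10). 10 + next roll (4) = 14. Cumulative: 29
Frame 5: OPEN (4+4=8). Cumulative: 37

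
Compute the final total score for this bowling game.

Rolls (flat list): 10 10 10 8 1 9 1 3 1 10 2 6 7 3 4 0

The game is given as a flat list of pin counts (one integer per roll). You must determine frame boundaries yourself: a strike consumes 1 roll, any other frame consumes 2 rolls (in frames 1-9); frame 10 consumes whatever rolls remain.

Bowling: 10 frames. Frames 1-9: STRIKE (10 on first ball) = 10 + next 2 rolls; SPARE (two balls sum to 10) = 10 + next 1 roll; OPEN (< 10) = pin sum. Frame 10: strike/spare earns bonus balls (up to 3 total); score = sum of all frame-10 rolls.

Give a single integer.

Answer: 147

Derivation:
Frame 1: STRIKE. 10 + next two rolls (10+10) = 30. Cumulative: 30
Frame 2: STRIKE. 10 + next two rolls (10+8) = 28. Cumulative: 58
Frame 3: STRIKE. 10 + next two rolls (8+1) = 19. Cumulative: 77
Frame 4: OPEN (8+1=9). Cumulative: 86
Frame 5: SPARE (9+1=10). 10 + next roll (3) = 13. Cumulative: 99
Frame 6: OPEN (3+1=4). Cumulative: 103
Frame 7: STRIKE. 10 + next two rolls (2+6) = 18. Cumulative: 121
Frame 8: OPEN (2+6=8). Cumulative: 129
Frame 9: SPARE (7+3=10). 10 + next roll (4) = 14. Cumulative: 143
Frame 10: OPEN. Sum of all frame-10 rolls (4+0) = 4. Cumulative: 147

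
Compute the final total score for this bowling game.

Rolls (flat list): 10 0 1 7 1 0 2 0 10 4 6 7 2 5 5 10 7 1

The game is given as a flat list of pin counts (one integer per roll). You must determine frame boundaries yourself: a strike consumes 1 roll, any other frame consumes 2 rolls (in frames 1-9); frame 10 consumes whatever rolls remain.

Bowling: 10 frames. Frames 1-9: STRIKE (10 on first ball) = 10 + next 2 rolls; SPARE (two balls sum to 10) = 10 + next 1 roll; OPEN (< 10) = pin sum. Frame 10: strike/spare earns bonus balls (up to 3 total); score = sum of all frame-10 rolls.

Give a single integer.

Answer: 108

Derivation:
Frame 1: STRIKE. 10 + next two rolls (0+1) = 11. Cumulative: 11
Frame 2: OPEN (0+1=1). Cumulative: 12
Frame 3: OPEN (7+1=8). Cumulative: 20
Frame 4: OPEN (0+2=2). Cumulative: 22
Frame 5: SPARE (0+10=10). 10 + next roll (4) = 14. Cumulative: 36
Frame 6: SPARE (4+6=10). 10 + next roll (7) = 17. Cumulative: 53
Frame 7: OPEN (7+2=9). Cumulative: 62
Frame 8: SPARE (5+5=10). 10 + next roll (10) = 20. Cumulative: 82
Frame 9: STRIKE. 10 + next two rolls (7+1) = 18. Cumulative: 100
Frame 10: OPEN. Sum of all frame-10 rolls (7+1) = 8. Cumulative: 108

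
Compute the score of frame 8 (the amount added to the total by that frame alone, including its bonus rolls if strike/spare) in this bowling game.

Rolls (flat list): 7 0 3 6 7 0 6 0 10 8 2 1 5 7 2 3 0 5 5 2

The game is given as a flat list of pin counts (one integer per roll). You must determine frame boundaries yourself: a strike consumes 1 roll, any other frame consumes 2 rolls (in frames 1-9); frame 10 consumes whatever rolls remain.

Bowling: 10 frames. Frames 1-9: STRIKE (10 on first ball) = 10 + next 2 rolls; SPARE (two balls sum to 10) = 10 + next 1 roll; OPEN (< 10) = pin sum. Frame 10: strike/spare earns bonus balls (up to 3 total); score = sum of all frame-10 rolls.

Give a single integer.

Answer: 9

Derivation:
Frame 1: OPEN (7+0=7). Cumulative: 7
Frame 2: OPEN (3+6=9). Cumulative: 16
Frame 3: OPEN (7+0=7). Cumulative: 23
Frame 4: OPEN (6+0=6). Cumulative: 29
Frame 5: STRIKE. 10 + next two rolls (8+2) = 20. Cumulative: 49
Frame 6: SPARE (8+2=10). 10 + next roll (1) = 11. Cumulative: 60
Frame 7: OPEN (1+5=6). Cumulative: 66
Frame 8: OPEN (7+2=9). Cumulative: 75
Frame 9: OPEN (3+0=3). Cumulative: 78
Frame 10: SPARE. Sum of all frame-10 rolls (5+5+2) = 12. Cumulative: 90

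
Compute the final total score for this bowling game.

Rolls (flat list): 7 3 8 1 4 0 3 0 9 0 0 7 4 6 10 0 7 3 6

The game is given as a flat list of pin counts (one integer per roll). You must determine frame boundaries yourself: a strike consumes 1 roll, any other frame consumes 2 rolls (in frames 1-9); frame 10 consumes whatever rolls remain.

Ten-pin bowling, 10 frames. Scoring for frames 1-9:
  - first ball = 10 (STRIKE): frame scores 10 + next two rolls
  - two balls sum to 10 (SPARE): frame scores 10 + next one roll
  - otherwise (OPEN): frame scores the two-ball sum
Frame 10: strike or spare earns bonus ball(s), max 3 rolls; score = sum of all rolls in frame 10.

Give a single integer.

Answer: 103

Derivation:
Frame 1: SPARE (7+3=10). 10 + next roll (8) = 18. Cumulative: 18
Frame 2: OPEN (8+1=9). Cumulative: 27
Frame 3: OPEN (4+0=4). Cumulative: 31
Frame 4: OPEN (3+0=3). Cumulative: 34
Frame 5: OPEN (9+0=9). Cumulative: 43
Frame 6: OPEN (0+7=7). Cumulative: 50
Frame 7: SPARE (4+6=10). 10 + next roll (10) = 20. Cumulative: 70
Frame 8: STRIKE. 10 + next two rolls (0+7) = 17. Cumulative: 87
Frame 9: OPEN (0+7=7). Cumulative: 94
Frame 10: OPEN. Sum of all frame-10 rolls (3+6) = 9. Cumulative: 103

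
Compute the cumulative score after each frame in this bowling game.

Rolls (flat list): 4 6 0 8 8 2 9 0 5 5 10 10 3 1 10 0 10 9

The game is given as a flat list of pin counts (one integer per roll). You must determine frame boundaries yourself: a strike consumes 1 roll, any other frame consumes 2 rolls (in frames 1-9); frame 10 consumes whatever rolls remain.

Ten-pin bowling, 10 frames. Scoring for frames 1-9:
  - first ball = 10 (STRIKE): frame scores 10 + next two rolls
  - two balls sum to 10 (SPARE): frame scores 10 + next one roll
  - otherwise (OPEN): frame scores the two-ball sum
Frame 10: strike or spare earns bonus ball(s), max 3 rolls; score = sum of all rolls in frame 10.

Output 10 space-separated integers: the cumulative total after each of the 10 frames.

Frame 1: SPARE (4+6=10). 10 + next roll (0) = 10. Cumulative: 10
Frame 2: OPEN (0+8=8). Cumulative: 18
Frame 3: SPARE (8+2=10). 10 + next roll (9) = 19. Cumulative: 37
Frame 4: OPEN (9+0=9). Cumulative: 46
Frame 5: SPARE (5+5=10). 10 + next roll (10) = 20. Cumulative: 66
Frame 6: STRIKE. 10 + next two rolls (10+3) = 23. Cumulative: 89
Frame 7: STRIKE. 10 + next two rolls (3+1) = 14. Cumulative: 103
Frame 8: OPEN (3+1=4). Cumulative: 107
Frame 9: STRIKE. 10 + next two rolls (0+10) = 20. Cumulative: 127
Frame 10: SPARE. Sum of all frame-10 rolls (0+10+9) = 19. Cumulative: 146

Answer: 10 18 37 46 66 89 103 107 127 146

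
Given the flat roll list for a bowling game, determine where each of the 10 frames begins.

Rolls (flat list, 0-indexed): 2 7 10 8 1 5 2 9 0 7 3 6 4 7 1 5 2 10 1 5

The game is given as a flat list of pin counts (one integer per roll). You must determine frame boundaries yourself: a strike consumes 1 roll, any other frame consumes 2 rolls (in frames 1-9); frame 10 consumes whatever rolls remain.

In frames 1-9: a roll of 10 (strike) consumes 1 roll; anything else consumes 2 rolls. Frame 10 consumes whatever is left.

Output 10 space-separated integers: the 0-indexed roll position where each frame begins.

Answer: 0 2 3 5 7 9 11 13 15 17

Derivation:
Frame 1 starts at roll index 0: rolls=2,7 (sum=9), consumes 2 rolls
Frame 2 starts at roll index 2: roll=10 (strike), consumes 1 roll
Frame 3 starts at roll index 3: rolls=8,1 (sum=9), consumes 2 rolls
Frame 4 starts at roll index 5: rolls=5,2 (sum=7), consumes 2 rolls
Frame 5 starts at roll index 7: rolls=9,0 (sum=9), consumes 2 rolls
Frame 6 starts at roll index 9: rolls=7,3 (sum=10), consumes 2 rolls
Frame 7 starts at roll index 11: rolls=6,4 (sum=10), consumes 2 rolls
Frame 8 starts at roll index 13: rolls=7,1 (sum=8), consumes 2 rolls
Frame 9 starts at roll index 15: rolls=5,2 (sum=7), consumes 2 rolls
Frame 10 starts at roll index 17: 3 remaining rolls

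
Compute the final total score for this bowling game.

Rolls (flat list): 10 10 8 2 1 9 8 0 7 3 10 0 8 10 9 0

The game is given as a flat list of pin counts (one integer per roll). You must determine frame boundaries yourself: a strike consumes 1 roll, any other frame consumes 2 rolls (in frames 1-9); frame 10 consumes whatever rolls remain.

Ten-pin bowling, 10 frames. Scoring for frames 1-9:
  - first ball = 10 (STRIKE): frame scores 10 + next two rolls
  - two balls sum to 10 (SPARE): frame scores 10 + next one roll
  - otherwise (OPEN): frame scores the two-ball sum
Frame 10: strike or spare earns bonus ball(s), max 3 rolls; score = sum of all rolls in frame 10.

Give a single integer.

Frame 1: STRIKE. 10 + next two rolls (10+8) = 28. Cumulative: 28
Frame 2: STRIKE. 10 + next two rolls (8+2) = 20. Cumulative: 48
Frame 3: SPARE (8+2=10). 10 + next roll (1) = 11. Cumulative: 59
Frame 4: SPARE (1+9=10). 10 + next roll (8) = 18. Cumulative: 77
Frame 5: OPEN (8+0=8). Cumulative: 85
Frame 6: SPARE (7+3=10). 10 + next roll (10) = 20. Cumulative: 105
Frame 7: STRIKE. 10 + next two rolls (0+8) = 18. Cumulative: 123
Frame 8: OPEN (0+8=8). Cumulative: 131
Frame 9: STRIKE. 10 + next two rolls (9+0) = 19. Cumulative: 150
Frame 10: OPEN. Sum of all frame-10 rolls (9+0) = 9. Cumulative: 159

Answer: 159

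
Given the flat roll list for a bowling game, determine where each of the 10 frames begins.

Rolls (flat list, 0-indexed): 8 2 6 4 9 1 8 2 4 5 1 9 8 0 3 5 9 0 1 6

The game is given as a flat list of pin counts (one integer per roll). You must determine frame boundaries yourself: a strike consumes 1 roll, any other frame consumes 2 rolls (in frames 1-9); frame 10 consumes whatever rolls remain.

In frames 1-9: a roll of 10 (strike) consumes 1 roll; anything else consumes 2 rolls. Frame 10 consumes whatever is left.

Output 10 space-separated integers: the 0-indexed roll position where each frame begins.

Answer: 0 2 4 6 8 10 12 14 16 18

Derivation:
Frame 1 starts at roll index 0: rolls=8,2 (sum=10), consumes 2 rolls
Frame 2 starts at roll index 2: rolls=6,4 (sum=10), consumes 2 rolls
Frame 3 starts at roll index 4: rolls=9,1 (sum=10), consumes 2 rolls
Frame 4 starts at roll index 6: rolls=8,2 (sum=10), consumes 2 rolls
Frame 5 starts at roll index 8: rolls=4,5 (sum=9), consumes 2 rolls
Frame 6 starts at roll index 10: rolls=1,9 (sum=10), consumes 2 rolls
Frame 7 starts at roll index 12: rolls=8,0 (sum=8), consumes 2 rolls
Frame 8 starts at roll index 14: rolls=3,5 (sum=8), consumes 2 rolls
Frame 9 starts at roll index 16: rolls=9,0 (sum=9), consumes 2 rolls
Frame 10 starts at roll index 18: 2 remaining rolls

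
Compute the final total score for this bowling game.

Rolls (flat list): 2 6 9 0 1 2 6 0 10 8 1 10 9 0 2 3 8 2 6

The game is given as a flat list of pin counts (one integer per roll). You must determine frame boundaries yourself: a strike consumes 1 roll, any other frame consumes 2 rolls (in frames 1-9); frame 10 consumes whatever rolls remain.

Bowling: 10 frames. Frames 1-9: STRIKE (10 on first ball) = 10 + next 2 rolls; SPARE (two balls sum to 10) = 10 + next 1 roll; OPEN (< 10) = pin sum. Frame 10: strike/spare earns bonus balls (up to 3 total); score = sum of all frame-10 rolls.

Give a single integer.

Frame 1: OPEN (2+6=8). Cumulative: 8
Frame 2: OPEN (9+0=9). Cumulative: 17
Frame 3: OPEN (1+2=3). Cumulative: 20
Frame 4: OPEN (6+0=6). Cumulative: 26
Frame 5: STRIKE. 10 + next two rolls (8+1) = 19. Cumulative: 45
Frame 6: OPEN (8+1=9). Cumulative: 54
Frame 7: STRIKE. 10 + next two rolls (9+0) = 19. Cumulative: 73
Frame 8: OPEN (9+0=9). Cumulative: 82
Frame 9: OPEN (2+3=5). Cumulative: 87
Frame 10: SPARE. Sum of all frame-10 rolls (8+2+6) = 16. Cumulative: 103

Answer: 103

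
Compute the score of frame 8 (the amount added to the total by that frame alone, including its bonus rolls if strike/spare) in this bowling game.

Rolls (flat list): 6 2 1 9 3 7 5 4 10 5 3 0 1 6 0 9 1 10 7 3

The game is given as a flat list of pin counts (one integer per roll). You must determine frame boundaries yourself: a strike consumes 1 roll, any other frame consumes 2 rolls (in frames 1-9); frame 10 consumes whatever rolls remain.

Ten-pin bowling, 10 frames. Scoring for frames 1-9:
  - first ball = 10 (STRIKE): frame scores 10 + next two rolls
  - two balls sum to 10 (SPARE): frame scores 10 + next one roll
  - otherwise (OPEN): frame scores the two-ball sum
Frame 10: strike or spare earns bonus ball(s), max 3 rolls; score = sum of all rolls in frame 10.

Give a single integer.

Frame 1: OPEN (6+2=8). Cumulative: 8
Frame 2: SPARE (1+9=10). 10 + next roll (3) = 13. Cumulative: 21
Frame 3: SPARE (3+7=10). 10 + next roll (5) = 15. Cumulative: 36
Frame 4: OPEN (5+4=9). Cumulative: 45
Frame 5: STRIKE. 10 + next two rolls (5+3) = 18. Cumulative: 63
Frame 6: OPEN (5+3=8). Cumulative: 71
Frame 7: OPEN (0+1=1). Cumulative: 72
Frame 8: OPEN (6+0=6). Cumulative: 78
Frame 9: SPARE (9+1=10). 10 + next roll (10) = 20. Cumulative: 98
Frame 10: STRIKE. Sum of all frame-10 rolls (10+7+3) = 20. Cumulative: 118

Answer: 6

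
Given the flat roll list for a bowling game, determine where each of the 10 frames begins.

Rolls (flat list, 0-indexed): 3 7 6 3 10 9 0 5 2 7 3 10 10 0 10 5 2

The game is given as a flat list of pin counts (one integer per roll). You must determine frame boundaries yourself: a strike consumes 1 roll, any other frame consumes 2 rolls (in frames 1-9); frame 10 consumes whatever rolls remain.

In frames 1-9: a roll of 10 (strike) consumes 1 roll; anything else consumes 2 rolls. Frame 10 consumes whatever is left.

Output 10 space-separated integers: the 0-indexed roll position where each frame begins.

Answer: 0 2 4 5 7 9 11 12 13 15

Derivation:
Frame 1 starts at roll index 0: rolls=3,7 (sum=10), consumes 2 rolls
Frame 2 starts at roll index 2: rolls=6,3 (sum=9), consumes 2 rolls
Frame 3 starts at roll index 4: roll=10 (strike), consumes 1 roll
Frame 4 starts at roll index 5: rolls=9,0 (sum=9), consumes 2 rolls
Frame 5 starts at roll index 7: rolls=5,2 (sum=7), consumes 2 rolls
Frame 6 starts at roll index 9: rolls=7,3 (sum=10), consumes 2 rolls
Frame 7 starts at roll index 11: roll=10 (strike), consumes 1 roll
Frame 8 starts at roll index 12: roll=10 (strike), consumes 1 roll
Frame 9 starts at roll index 13: rolls=0,10 (sum=10), consumes 2 rolls
Frame 10 starts at roll index 15: 2 remaining rolls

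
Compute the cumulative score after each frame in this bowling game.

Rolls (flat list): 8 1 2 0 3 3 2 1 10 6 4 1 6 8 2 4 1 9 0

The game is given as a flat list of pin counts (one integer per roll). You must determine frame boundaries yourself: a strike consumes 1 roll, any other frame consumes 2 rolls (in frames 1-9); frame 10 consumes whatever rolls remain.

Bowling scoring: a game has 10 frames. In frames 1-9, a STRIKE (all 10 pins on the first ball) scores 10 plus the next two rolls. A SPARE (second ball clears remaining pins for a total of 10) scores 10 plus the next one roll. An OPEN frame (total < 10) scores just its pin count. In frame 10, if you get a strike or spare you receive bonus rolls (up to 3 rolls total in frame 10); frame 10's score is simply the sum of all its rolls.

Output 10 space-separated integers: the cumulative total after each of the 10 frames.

Frame 1: OPEN (8+1=9). Cumulative: 9
Frame 2: OPEN (2+0=2). Cumulative: 11
Frame 3: OPEN (3+3=6). Cumulative: 17
Frame 4: OPEN (2+1=3). Cumulative: 20
Frame 5: STRIKE. 10 + next two rolls (6+4) = 20. Cumulative: 40
Frame 6: SPARE (6+4=10). 10 + next roll (1) = 11. Cumulative: 51
Frame 7: OPEN (1+6=7). Cumulative: 58
Frame 8: SPARE (8+2=10). 10 + next roll (4) = 14. Cumulative: 72
Frame 9: OPEN (4+1=5). Cumulative: 77
Frame 10: OPEN. Sum of all frame-10 rolls (9+0) = 9. Cumulative: 86

Answer: 9 11 17 20 40 51 58 72 77 86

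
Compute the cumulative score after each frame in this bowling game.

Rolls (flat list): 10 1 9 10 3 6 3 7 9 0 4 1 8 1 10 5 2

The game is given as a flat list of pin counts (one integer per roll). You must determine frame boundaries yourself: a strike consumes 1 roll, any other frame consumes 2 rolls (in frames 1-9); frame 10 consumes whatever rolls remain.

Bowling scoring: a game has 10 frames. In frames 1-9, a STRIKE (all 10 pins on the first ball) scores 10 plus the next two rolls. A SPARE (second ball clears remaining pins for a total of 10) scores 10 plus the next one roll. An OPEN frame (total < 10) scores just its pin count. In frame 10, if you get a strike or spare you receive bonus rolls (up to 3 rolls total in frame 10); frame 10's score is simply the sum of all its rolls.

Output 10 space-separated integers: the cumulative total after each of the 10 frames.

Frame 1: STRIKE. 10 + next two rolls (1+9) = 20. Cumulative: 20
Frame 2: SPARE (1+9=10). 10 + next roll (10) = 20. Cumulative: 40
Frame 3: STRIKE. 10 + next two rolls (3+6) = 19. Cumulative: 59
Frame 4: OPEN (3+6=9). Cumulative: 68
Frame 5: SPARE (3+7=10). 10 + next roll (9) = 19. Cumulative: 87
Frame 6: OPEN (9+0=9). Cumulative: 96
Frame 7: OPEN (4+1=5). Cumulative: 101
Frame 8: OPEN (8+1=9). Cumulative: 110
Frame 9: STRIKE. 10 + next two rolls (5+2) = 17. Cumulative: 127
Frame 10: OPEN. Sum of all frame-10 rolls (5+2) = 7. Cumulative: 134

Answer: 20 40 59 68 87 96 101 110 127 134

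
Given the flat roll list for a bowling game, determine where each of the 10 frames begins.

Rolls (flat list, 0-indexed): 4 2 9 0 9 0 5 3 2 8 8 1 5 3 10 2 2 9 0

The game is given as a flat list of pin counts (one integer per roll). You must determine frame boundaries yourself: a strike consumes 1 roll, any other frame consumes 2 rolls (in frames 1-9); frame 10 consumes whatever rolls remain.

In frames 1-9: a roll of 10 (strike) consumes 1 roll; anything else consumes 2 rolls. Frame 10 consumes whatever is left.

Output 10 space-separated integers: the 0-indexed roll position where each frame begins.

Frame 1 starts at roll index 0: rolls=4,2 (sum=6), consumes 2 rolls
Frame 2 starts at roll index 2: rolls=9,0 (sum=9), consumes 2 rolls
Frame 3 starts at roll index 4: rolls=9,0 (sum=9), consumes 2 rolls
Frame 4 starts at roll index 6: rolls=5,3 (sum=8), consumes 2 rolls
Frame 5 starts at roll index 8: rolls=2,8 (sum=10), consumes 2 rolls
Frame 6 starts at roll index 10: rolls=8,1 (sum=9), consumes 2 rolls
Frame 7 starts at roll index 12: rolls=5,3 (sum=8), consumes 2 rolls
Frame 8 starts at roll index 14: roll=10 (strike), consumes 1 roll
Frame 9 starts at roll index 15: rolls=2,2 (sum=4), consumes 2 rolls
Frame 10 starts at roll index 17: 2 remaining rolls

Answer: 0 2 4 6 8 10 12 14 15 17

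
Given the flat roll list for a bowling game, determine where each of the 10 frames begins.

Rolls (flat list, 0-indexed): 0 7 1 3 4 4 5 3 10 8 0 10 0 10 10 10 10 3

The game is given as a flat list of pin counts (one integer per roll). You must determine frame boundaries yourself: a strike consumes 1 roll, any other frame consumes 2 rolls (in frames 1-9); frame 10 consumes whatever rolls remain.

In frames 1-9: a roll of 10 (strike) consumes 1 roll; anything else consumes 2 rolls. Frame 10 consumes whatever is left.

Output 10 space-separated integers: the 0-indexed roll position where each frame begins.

Frame 1 starts at roll index 0: rolls=0,7 (sum=7), consumes 2 rolls
Frame 2 starts at roll index 2: rolls=1,3 (sum=4), consumes 2 rolls
Frame 3 starts at roll index 4: rolls=4,4 (sum=8), consumes 2 rolls
Frame 4 starts at roll index 6: rolls=5,3 (sum=8), consumes 2 rolls
Frame 5 starts at roll index 8: roll=10 (strike), consumes 1 roll
Frame 6 starts at roll index 9: rolls=8,0 (sum=8), consumes 2 rolls
Frame 7 starts at roll index 11: roll=10 (strike), consumes 1 roll
Frame 8 starts at roll index 12: rolls=0,10 (sum=10), consumes 2 rolls
Frame 9 starts at roll index 14: roll=10 (strike), consumes 1 roll
Frame 10 starts at roll index 15: 3 remaining rolls

Answer: 0 2 4 6 8 9 11 12 14 15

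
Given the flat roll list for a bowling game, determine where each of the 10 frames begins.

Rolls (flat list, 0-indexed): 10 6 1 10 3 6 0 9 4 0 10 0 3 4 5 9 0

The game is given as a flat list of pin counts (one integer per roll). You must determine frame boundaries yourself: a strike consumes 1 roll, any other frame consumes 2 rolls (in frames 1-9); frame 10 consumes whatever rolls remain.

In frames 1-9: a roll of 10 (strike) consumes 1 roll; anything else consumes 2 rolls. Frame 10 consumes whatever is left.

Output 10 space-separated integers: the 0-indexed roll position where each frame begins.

Answer: 0 1 3 4 6 8 10 11 13 15

Derivation:
Frame 1 starts at roll index 0: roll=10 (strike), consumes 1 roll
Frame 2 starts at roll index 1: rolls=6,1 (sum=7), consumes 2 rolls
Frame 3 starts at roll index 3: roll=10 (strike), consumes 1 roll
Frame 4 starts at roll index 4: rolls=3,6 (sum=9), consumes 2 rolls
Frame 5 starts at roll index 6: rolls=0,9 (sum=9), consumes 2 rolls
Frame 6 starts at roll index 8: rolls=4,0 (sum=4), consumes 2 rolls
Frame 7 starts at roll index 10: roll=10 (strike), consumes 1 roll
Frame 8 starts at roll index 11: rolls=0,3 (sum=3), consumes 2 rolls
Frame 9 starts at roll index 13: rolls=4,5 (sum=9), consumes 2 rolls
Frame 10 starts at roll index 15: 2 remaining rolls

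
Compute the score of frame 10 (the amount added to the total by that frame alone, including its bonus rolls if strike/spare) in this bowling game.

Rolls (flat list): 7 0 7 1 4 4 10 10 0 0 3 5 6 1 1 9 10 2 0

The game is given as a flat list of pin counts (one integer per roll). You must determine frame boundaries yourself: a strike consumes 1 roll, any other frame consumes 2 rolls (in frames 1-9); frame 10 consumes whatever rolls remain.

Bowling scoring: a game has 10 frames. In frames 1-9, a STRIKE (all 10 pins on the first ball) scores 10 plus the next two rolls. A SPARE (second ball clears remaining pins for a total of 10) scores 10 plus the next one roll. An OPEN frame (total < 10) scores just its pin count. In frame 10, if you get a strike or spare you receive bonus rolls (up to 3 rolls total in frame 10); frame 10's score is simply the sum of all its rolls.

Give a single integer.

Answer: 12

Derivation:
Frame 1: OPEN (7+0=7). Cumulative: 7
Frame 2: OPEN (7+1=8). Cumulative: 15
Frame 3: OPEN (4+4=8). Cumulative: 23
Frame 4: STRIKE. 10 + next two rolls (10+0) = 20. Cumulative: 43
Frame 5: STRIKE. 10 + next two rolls (0+0) = 10. Cumulative: 53
Frame 6: OPEN (0+0=0). Cumulative: 53
Frame 7: OPEN (3+5=8). Cumulative: 61
Frame 8: OPEN (6+1=7). Cumulative: 68
Frame 9: SPARE (1+9=10). 10 + next roll (10) = 20. Cumulative: 88
Frame 10: STRIKE. Sum of all frame-10 rolls (10+2+0) = 12. Cumulative: 100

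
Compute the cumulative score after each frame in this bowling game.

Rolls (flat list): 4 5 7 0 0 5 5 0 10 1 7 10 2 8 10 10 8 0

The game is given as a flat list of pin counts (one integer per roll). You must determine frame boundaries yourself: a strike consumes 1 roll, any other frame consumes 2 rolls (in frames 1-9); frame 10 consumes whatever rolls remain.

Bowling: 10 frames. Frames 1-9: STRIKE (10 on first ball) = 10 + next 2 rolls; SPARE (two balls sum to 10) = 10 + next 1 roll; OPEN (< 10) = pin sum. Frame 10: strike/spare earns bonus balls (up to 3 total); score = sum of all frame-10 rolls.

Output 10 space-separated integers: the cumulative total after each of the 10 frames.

Frame 1: OPEN (4+5=9). Cumulative: 9
Frame 2: OPEN (7+0=7). Cumulative: 16
Frame 3: OPEN (0+5=5). Cumulative: 21
Frame 4: OPEN (5+0=5). Cumulative: 26
Frame 5: STRIKE. 10 + next two rolls (1+7) = 18. Cumulative: 44
Frame 6: OPEN (1+7=8). Cumulative: 52
Frame 7: STRIKE. 10 + next two rolls (2+8) = 20. Cumulative: 72
Frame 8: SPARE (2+8=10). 10 + next roll (10) = 20. Cumulative: 92
Frame 9: STRIKE. 10 + next two rolls (10+8) = 28. Cumulative: 120
Frame 10: STRIKE. Sum of all frame-10 rolls (10+8+0) = 18. Cumulative: 138

Answer: 9 16 21 26 44 52 72 92 120 138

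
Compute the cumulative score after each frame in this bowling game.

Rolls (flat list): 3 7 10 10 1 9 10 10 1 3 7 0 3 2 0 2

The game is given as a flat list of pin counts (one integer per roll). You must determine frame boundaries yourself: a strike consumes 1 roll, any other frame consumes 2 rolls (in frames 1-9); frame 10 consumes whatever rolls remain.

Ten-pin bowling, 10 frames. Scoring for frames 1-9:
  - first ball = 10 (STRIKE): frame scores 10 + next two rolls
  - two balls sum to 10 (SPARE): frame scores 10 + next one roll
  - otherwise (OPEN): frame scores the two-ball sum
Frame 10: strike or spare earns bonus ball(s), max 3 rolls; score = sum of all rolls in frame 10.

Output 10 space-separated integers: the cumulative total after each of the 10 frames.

Answer: 20 41 61 81 102 116 120 127 132 134

Derivation:
Frame 1: SPARE (3+7=10). 10 + next roll (10) = 20. Cumulative: 20
Frame 2: STRIKE. 10 + next two rolls (10+1) = 21. Cumulative: 41
Frame 3: STRIKE. 10 + next two rolls (1+9) = 20. Cumulative: 61
Frame 4: SPARE (1+9=10). 10 + next roll (10) = 20. Cumulative: 81
Frame 5: STRIKE. 10 + next two rolls (10+1) = 21. Cumulative: 102
Frame 6: STRIKE. 10 + next two rolls (1+3) = 14. Cumulative: 116
Frame 7: OPEN (1+3=4). Cumulative: 120
Frame 8: OPEN (7+0=7). Cumulative: 127
Frame 9: OPEN (3+2=5). Cumulative: 132
Frame 10: OPEN. Sum of all frame-10 rolls (0+2) = 2. Cumulative: 134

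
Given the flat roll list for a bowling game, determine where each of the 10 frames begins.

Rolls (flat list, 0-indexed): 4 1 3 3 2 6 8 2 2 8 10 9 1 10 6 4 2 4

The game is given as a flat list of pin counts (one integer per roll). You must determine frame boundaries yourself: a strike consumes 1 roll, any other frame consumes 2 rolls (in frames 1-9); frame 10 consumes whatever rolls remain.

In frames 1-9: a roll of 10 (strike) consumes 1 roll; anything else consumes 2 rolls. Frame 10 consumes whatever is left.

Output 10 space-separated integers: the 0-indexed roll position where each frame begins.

Answer: 0 2 4 6 8 10 11 13 14 16

Derivation:
Frame 1 starts at roll index 0: rolls=4,1 (sum=5), consumes 2 rolls
Frame 2 starts at roll index 2: rolls=3,3 (sum=6), consumes 2 rolls
Frame 3 starts at roll index 4: rolls=2,6 (sum=8), consumes 2 rolls
Frame 4 starts at roll index 6: rolls=8,2 (sum=10), consumes 2 rolls
Frame 5 starts at roll index 8: rolls=2,8 (sum=10), consumes 2 rolls
Frame 6 starts at roll index 10: roll=10 (strike), consumes 1 roll
Frame 7 starts at roll index 11: rolls=9,1 (sum=10), consumes 2 rolls
Frame 8 starts at roll index 13: roll=10 (strike), consumes 1 roll
Frame 9 starts at roll index 14: rolls=6,4 (sum=10), consumes 2 rolls
Frame 10 starts at roll index 16: 2 remaining rolls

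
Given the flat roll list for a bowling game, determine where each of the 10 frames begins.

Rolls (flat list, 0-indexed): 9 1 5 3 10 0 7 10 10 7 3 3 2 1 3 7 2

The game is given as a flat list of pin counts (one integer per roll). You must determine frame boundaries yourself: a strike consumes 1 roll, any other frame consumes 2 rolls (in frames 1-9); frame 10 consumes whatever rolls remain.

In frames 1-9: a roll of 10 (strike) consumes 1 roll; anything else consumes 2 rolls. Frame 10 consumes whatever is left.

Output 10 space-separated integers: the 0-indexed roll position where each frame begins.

Frame 1 starts at roll index 0: rolls=9,1 (sum=10), consumes 2 rolls
Frame 2 starts at roll index 2: rolls=5,3 (sum=8), consumes 2 rolls
Frame 3 starts at roll index 4: roll=10 (strike), consumes 1 roll
Frame 4 starts at roll index 5: rolls=0,7 (sum=7), consumes 2 rolls
Frame 5 starts at roll index 7: roll=10 (strike), consumes 1 roll
Frame 6 starts at roll index 8: roll=10 (strike), consumes 1 roll
Frame 7 starts at roll index 9: rolls=7,3 (sum=10), consumes 2 rolls
Frame 8 starts at roll index 11: rolls=3,2 (sum=5), consumes 2 rolls
Frame 9 starts at roll index 13: rolls=1,3 (sum=4), consumes 2 rolls
Frame 10 starts at roll index 15: 2 remaining rolls

Answer: 0 2 4 5 7 8 9 11 13 15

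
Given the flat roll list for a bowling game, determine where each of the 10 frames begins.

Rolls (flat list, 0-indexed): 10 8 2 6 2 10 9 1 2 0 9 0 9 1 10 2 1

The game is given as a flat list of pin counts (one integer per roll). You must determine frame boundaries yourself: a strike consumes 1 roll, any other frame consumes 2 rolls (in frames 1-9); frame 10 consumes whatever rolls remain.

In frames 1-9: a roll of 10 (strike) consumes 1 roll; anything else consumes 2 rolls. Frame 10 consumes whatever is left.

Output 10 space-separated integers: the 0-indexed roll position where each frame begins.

Frame 1 starts at roll index 0: roll=10 (strike), consumes 1 roll
Frame 2 starts at roll index 1: rolls=8,2 (sum=10), consumes 2 rolls
Frame 3 starts at roll index 3: rolls=6,2 (sum=8), consumes 2 rolls
Frame 4 starts at roll index 5: roll=10 (strike), consumes 1 roll
Frame 5 starts at roll index 6: rolls=9,1 (sum=10), consumes 2 rolls
Frame 6 starts at roll index 8: rolls=2,0 (sum=2), consumes 2 rolls
Frame 7 starts at roll index 10: rolls=9,0 (sum=9), consumes 2 rolls
Frame 8 starts at roll index 12: rolls=9,1 (sum=10), consumes 2 rolls
Frame 9 starts at roll index 14: roll=10 (strike), consumes 1 roll
Frame 10 starts at roll index 15: 2 remaining rolls

Answer: 0 1 3 5 6 8 10 12 14 15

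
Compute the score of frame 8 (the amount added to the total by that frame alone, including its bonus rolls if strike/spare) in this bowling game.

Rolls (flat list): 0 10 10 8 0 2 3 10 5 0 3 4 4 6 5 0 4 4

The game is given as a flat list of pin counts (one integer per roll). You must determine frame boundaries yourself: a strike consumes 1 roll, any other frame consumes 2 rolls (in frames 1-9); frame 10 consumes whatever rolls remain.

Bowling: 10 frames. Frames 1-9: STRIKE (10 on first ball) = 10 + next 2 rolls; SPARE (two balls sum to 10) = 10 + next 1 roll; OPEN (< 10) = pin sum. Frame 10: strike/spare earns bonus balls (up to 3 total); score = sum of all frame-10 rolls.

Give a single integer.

Answer: 15

Derivation:
Frame 1: SPARE (0+10=10). 10 + next roll (10) = 20. Cumulative: 20
Frame 2: STRIKE. 10 + next two rolls (8+0) = 18. Cumulative: 38
Frame 3: OPEN (8+0=8). Cumulative: 46
Frame 4: OPEN (2+3=5). Cumulative: 51
Frame 5: STRIKE. 10 + next two rolls (5+0) = 15. Cumulative: 66
Frame 6: OPEN (5+0=5). Cumulative: 71
Frame 7: OPEN (3+4=7). Cumulative: 78
Frame 8: SPARE (4+6=10). 10 + next roll (5) = 15. Cumulative: 93
Frame 9: OPEN (5+0=5). Cumulative: 98
Frame 10: OPEN. Sum of all frame-10 rolls (4+4) = 8. Cumulative: 106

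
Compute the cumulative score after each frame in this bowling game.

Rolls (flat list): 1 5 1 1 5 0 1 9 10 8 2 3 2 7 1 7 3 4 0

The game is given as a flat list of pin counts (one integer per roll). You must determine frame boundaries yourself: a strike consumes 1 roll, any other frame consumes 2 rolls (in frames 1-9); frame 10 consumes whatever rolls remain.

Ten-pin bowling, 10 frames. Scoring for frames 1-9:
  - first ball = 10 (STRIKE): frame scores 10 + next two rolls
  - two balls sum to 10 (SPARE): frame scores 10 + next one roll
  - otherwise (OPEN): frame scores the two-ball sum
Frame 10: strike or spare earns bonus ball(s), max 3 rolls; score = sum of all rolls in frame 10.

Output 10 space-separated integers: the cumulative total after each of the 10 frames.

Answer: 6 8 13 33 53 66 71 79 93 97

Derivation:
Frame 1: OPEN (1+5=6). Cumulative: 6
Frame 2: OPEN (1+1=2). Cumulative: 8
Frame 3: OPEN (5+0=5). Cumulative: 13
Frame 4: SPARE (1+9=10). 10 + next roll (10) = 20. Cumulative: 33
Frame 5: STRIKE. 10 + next two rolls (8+2) = 20. Cumulative: 53
Frame 6: SPARE (8+2=10). 10 + next roll (3) = 13. Cumulative: 66
Frame 7: OPEN (3+2=5). Cumulative: 71
Frame 8: OPEN (7+1=8). Cumulative: 79
Frame 9: SPARE (7+3=10). 10 + next roll (4) = 14. Cumulative: 93
Frame 10: OPEN. Sum of all frame-10 rolls (4+0) = 4. Cumulative: 97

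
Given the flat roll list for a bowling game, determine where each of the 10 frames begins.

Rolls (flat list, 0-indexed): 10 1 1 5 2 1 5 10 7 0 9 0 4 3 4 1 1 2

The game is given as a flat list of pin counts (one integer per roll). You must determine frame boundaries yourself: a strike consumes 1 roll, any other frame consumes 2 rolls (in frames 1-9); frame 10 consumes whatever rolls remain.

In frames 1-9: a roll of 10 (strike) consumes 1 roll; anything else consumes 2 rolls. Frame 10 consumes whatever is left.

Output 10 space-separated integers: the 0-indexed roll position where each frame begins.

Answer: 0 1 3 5 7 8 10 12 14 16

Derivation:
Frame 1 starts at roll index 0: roll=10 (strike), consumes 1 roll
Frame 2 starts at roll index 1: rolls=1,1 (sum=2), consumes 2 rolls
Frame 3 starts at roll index 3: rolls=5,2 (sum=7), consumes 2 rolls
Frame 4 starts at roll index 5: rolls=1,5 (sum=6), consumes 2 rolls
Frame 5 starts at roll index 7: roll=10 (strike), consumes 1 roll
Frame 6 starts at roll index 8: rolls=7,0 (sum=7), consumes 2 rolls
Frame 7 starts at roll index 10: rolls=9,0 (sum=9), consumes 2 rolls
Frame 8 starts at roll index 12: rolls=4,3 (sum=7), consumes 2 rolls
Frame 9 starts at roll index 14: rolls=4,1 (sum=5), consumes 2 rolls
Frame 10 starts at roll index 16: 2 remaining rolls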